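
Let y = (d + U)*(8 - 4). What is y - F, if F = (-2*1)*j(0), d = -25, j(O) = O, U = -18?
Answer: -172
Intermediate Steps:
y = -172 (y = (-25 - 18)*(8 - 4) = -43*4 = -172)
F = 0 (F = -2*1*0 = -2*0 = 0)
y - F = -172 - 1*0 = -172 + 0 = -172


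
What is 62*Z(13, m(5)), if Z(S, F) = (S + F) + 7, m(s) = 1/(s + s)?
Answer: 6231/5 ≈ 1246.2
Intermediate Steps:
m(s) = 1/(2*s)
Z(S, F) = 7 + F + S (Z(S, F) = (F + S) + 7 = 7 + F + S)
62*Z(13, m(5)) = 62*(7 + (½)/5 + 13) = 62*(7 + (½)*(⅕) + 13) = 62*(7 + ⅒ + 13) = 62*(201/10) = 6231/5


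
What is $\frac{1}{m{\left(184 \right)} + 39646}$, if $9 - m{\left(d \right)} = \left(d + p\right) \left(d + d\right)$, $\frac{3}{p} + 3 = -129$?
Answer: $- \frac{11}{308535} \approx -3.5652 \cdot 10^{-5}$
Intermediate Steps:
$p = - \frac{1}{44}$ ($p = \frac{3}{-3 - 129} = \frac{3}{-132} = 3 \left(- \frac{1}{132}\right) = - \frac{1}{44} \approx -0.022727$)
$m{\left(d \right)} = 9 - 2 d \left(- \frac{1}{44} + d\right)$ ($m{\left(d \right)} = 9 - \left(d - \frac{1}{44}\right) \left(d + d\right) = 9 - \left(- \frac{1}{44} + d\right) 2 d = 9 - 2 d \left(- \frac{1}{44} + d\right)$)
$\frac{1}{m{\left(184 \right)} + 39646} = \frac{1}{\left(9 - 2 \cdot 184^{2} + \frac{1}{22} \cdot 184\right) + 39646} = \frac{1}{\left(9 - 67712 + \frac{92}{11}\right) + 39646} = \frac{1}{- \frac{744641}{11} + 39646} = \frac{1}{- \frac{308535}{11}} = - \frac{11}{308535}$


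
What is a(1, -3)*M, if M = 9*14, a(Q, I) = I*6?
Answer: -2268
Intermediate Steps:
a(Q, I) = 6*I
M = 126
a(1, -3)*M = (6*(-3))*126 = -18*126 = -2268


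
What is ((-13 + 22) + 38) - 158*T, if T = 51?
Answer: -8011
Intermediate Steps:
((-13 + 22) + 38) - 158*T = ((-13 + 22) + 38) - 158*51 = (9 + 38) - 8058 = 47 - 8058 = -8011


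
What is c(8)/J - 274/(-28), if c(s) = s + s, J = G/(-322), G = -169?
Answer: 95281/2366 ≈ 40.271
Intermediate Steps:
J = 169/322 (J = -169/(-322) = -169*(-1/322) = 169/322 ≈ 0.52485)
c(s) = 2*s
c(8)/J - 274/(-28) = (2*8)/(169/322) - 274/(-28) = 16*(322/169) - 274*(-1/28) = 5152/169 + 137/14 = 95281/2366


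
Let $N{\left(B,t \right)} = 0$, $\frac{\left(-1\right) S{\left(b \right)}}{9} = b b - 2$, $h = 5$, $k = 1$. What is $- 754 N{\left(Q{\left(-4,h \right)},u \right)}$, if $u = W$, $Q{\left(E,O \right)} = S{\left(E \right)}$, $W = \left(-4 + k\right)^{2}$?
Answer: $0$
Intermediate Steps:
$W = 9$ ($W = \left(-4 + 1\right)^{2} = \left(-3\right)^{2} = 9$)
$S{\left(b \right)} = 18 - 9 b^{2}$ ($S{\left(b \right)} = - 9 \left(b b - 2\right) = - 9 \left(b^{2} - 2\right) = - 9 \left(-2 + b^{2}\right) = 18 - 9 b^{2}$)
$Q{\left(E,O \right)} = 18 - 9 E^{2}$
$u = 9$
$- 754 N{\left(Q{\left(-4,h \right)},u \right)} = \left(-754\right) 0 = 0$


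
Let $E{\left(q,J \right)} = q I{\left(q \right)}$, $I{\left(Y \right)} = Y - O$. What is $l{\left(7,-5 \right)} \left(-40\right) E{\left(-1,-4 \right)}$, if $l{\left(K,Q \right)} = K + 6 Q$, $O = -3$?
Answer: $-1840$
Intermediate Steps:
$I{\left(Y \right)} = 3 + Y$ ($I{\left(Y \right)} = Y - -3 = Y + 3 = 3 + Y$)
$E{\left(q,J \right)} = q \left(3 + q\right)$
$l{\left(7,-5 \right)} \left(-40\right) E{\left(-1,-4 \right)} = \left(7 + 6 \left(-5\right)\right) \left(-40\right) \left(- (3 - 1)\right) = \left(7 - 30\right) \left(-40\right) \left(\left(-1\right) 2\right) = \left(-23\right) \left(-40\right) \left(-2\right) = 920 \left(-2\right) = -1840$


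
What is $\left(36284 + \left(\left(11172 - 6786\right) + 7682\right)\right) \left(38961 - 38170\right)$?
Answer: $38246432$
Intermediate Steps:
$\left(36284 + \left(\left(11172 - 6786\right) + 7682\right)\right) \left(38961 - 38170\right) = \left(36284 + \left(4386 + 7682\right)\right) 791 = \left(36284 + 12068\right) 791 = 48352 \cdot 791 = 38246432$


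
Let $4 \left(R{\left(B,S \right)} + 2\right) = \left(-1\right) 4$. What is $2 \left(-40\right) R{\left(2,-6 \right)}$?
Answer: $240$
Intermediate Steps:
$R{\left(B,S \right)} = -3$ ($R{\left(B,S \right)} = -2 + \frac{\left(-1\right) 4}{4} = -2 + \frac{1}{4} \left(-4\right) = -2 - 1 = -3$)
$2 \left(-40\right) R{\left(2,-6 \right)} = 2 \left(-40\right) \left(-3\right) = \left(-80\right) \left(-3\right) = 240$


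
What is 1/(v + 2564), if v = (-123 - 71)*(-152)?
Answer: 1/32052 ≈ 3.1199e-5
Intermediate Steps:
v = 29488 (v = -194*(-152) = 29488)
1/(v + 2564) = 1/(29488 + 2564) = 1/32052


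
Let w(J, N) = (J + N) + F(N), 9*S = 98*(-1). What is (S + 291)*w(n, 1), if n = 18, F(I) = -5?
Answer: 35294/9 ≈ 3921.6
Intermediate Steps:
S = -98/9 (S = (98*(-1))/9 = (⅑)*(-98) = -98/9 ≈ -10.889)
w(J, N) = -5 + J + N (w(J, N) = (J + N) - 5 = -5 + J + N)
(S + 291)*w(n, 1) = (-98/9 + 291)*(-5 + 18 + 1) = (2521/9)*14 = 35294/9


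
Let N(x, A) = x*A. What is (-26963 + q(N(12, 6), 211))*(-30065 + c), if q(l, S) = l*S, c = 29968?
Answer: 1141787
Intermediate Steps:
N(x, A) = A*x
q(l, S) = S*l
(-26963 + q(N(12, 6), 211))*(-30065 + c) = (-26963 + 211*(6*12))*(-30065 + 29968) = (-26963 + 211*72)*(-97) = (-26963 + 15192)*(-97) = -11771*(-97) = 1141787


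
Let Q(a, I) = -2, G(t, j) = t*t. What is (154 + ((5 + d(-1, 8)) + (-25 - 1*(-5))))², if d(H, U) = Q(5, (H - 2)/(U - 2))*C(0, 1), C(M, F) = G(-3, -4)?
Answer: 14641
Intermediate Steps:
G(t, j) = t²
C(M, F) = 9 (C(M, F) = (-3)² = 9)
d(H, U) = -18 (d(H, U) = -2*9 = -18)
(154 + ((5 + d(-1, 8)) + (-25 - 1*(-5))))² = (154 + ((5 - 18) + (-25 - 1*(-5))))² = (154 + (-13 + (-25 + 5)))² = (154 + (-13 - 20))² = (154 - 33)² = 121² = 14641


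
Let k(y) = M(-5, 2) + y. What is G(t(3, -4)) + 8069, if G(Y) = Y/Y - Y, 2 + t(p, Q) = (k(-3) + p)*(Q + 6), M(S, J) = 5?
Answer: 8062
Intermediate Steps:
k(y) = 5 + y
t(p, Q) = -2 + (2 + p)*(6 + Q) (t(p, Q) = -2 + ((5 - 3) + p)*(Q + 6) = -2 + (2 + p)*(6 + Q))
G(Y) = 1 - Y
G(t(3, -4)) + 8069 = (1 - (10 + 2*(-4) + 6*3 - 4*3)) + 8069 = (1 - (10 - 8 + 18 - 12)) + 8069 = (1 - 1*8) + 8069 = (1 - 8) + 8069 = -7 + 8069 = 8062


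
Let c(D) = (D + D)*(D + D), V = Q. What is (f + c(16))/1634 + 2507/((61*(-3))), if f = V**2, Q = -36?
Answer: -1835939/149511 ≈ -12.280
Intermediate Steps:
V = -36
c(D) = 4*D**2 (c(D) = (2*D)*(2*D) = 4*D**2)
f = 1296 (f = (-36)**2 = 1296)
(f + c(16))/1634 + 2507/((61*(-3))) = (1296 + 4*16**2)/1634 + 2507/((61*(-3))) = (1296 + 4*256)*(1/1634) + 2507/(-183) = (1296 + 1024)*(1/1634) + 2507*(-1/183) = 2320*(1/1634) - 2507/183 = 1160/817 - 2507/183 = -1835939/149511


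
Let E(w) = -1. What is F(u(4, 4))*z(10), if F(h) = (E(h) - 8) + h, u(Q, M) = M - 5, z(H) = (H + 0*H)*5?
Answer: -500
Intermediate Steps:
z(H) = 5*H (z(H) = (H + 0)*5 = H*5 = 5*H)
u(Q, M) = -5 + M
F(h) = -9 + h (F(h) = (-1 - 8) + h = -9 + h)
F(u(4, 4))*z(10) = (-9 + (-5 + 4))*(5*10) = (-9 - 1)*50 = -10*50 = -500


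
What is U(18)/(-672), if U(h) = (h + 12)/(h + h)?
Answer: -5/4032 ≈ -0.0012401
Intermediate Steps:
U(h) = (12 + h)/(2*h) (U(h) = (12 + h)/((2*h)) = (12 + h)*(1/(2*h)) = (12 + h)/(2*h))
U(18)/(-672) = ((1/2)*(12 + 18)/18)/(-672) = ((1/2)*(1/18)*30)*(-1/672) = (5/6)*(-1/672) = -5/4032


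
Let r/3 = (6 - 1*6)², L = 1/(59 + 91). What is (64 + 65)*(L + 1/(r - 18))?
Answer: -473/75 ≈ -6.3067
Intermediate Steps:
L = 1/150 ≈ 0.0066667
r = 0 (r = 3*(6 - 1*6)² = 3*(6 - 6)² = 3*0² = 3*0 = 0)
(64 + 65)*(L + 1/(r - 18)) = (64 + 65)*(1/150 + 1/(0 - 18)) = 129*(1/150 + 1/(-18)) = 129*(1/150 - 1/18) = 129*(-11/225) = -473/75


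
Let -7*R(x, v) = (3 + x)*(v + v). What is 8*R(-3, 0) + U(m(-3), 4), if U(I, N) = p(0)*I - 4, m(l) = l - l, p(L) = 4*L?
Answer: -4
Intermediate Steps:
m(l) = 0
R(x, v) = -2*v*(3 + x)/7 (R(x, v) = -(3 + x)*(v + v)/7 = -(3 + x)*2*v/7 = -2*v*(3 + x)/7)
U(I, N) = -4 (U(I, N) = (4*0)*I - 4 = 0*I - 4 = 0 - 4 = -4)
8*R(-3, 0) + U(m(-3), 4) = 8*(-2/7*0*(3 - 3)) - 4 = 8*(-2/7*0*0) - 4 = 8*0 - 4 = 0 - 4 = -4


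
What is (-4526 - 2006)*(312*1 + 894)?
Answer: -7877592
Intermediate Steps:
(-4526 - 2006)*(312*1 + 894) = -6532*(312 + 894) = -6532*1206 = -7877592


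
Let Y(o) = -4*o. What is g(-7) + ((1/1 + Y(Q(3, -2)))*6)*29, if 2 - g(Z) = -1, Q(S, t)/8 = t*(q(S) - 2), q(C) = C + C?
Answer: 44721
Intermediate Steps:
q(C) = 2*C
Q(S, t) = 8*t*(-2 + 2*S) (Q(S, t) = 8*(t*(2*S - 2)) = 8*(t*(-2 + 2*S)) = 8*t*(-2 + 2*S))
g(Z) = 3 (g(Z) = 2 - 1*(-1) = 2 + 1 = 3)
g(-7) + ((1/1 + Y(Q(3, -2)))*6)*29 = 3 + ((1/1 - 64*(-2)*(-1 + 3))*6)*29 = 3 + ((1*1 - 64*(-2)*2)*6)*29 = 3 + ((1 - 4*(-64))*6)*29 = 3 + ((1 + 256)*6)*29 = 3 + (257*6)*29 = 3 + 1542*29 = 3 + 44718 = 44721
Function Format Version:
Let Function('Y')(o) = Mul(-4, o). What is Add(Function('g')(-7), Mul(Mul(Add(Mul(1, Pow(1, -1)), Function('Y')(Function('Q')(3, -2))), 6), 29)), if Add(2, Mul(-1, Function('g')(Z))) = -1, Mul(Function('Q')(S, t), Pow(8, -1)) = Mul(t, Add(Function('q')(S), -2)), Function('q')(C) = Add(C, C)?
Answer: 44721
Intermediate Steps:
Function('q')(C) = Mul(2, C)
Function('Q')(S, t) = Mul(8, t, Add(-2, Mul(2, S))) (Function('Q')(S, t) = Mul(8, Mul(t, Add(Mul(2, S), -2))) = Mul(8, Mul(t, Add(-2, Mul(2, S)))) = Mul(8, t, Add(-2, Mul(2, S))))
Function('g')(Z) = 3 (Function('g')(Z) = Add(2, Mul(-1, -1)) = Add(2, 1) = 3)
Add(Function('g')(-7), Mul(Mul(Add(Mul(1, Pow(1, -1)), Function('Y')(Function('Q')(3, -2))), 6), 29)) = Add(3, Mul(Mul(Add(Mul(1, Pow(1, -1)), Mul(-4, Mul(16, -2, Add(-1, 3)))), 6), 29)) = Add(3, Mul(Mul(Add(Mul(1, 1), Mul(-4, Mul(16, -2, 2))), 6), 29)) = Add(3, Mul(Mul(Add(1, Mul(-4, -64)), 6), 29)) = Add(3, Mul(Mul(Add(1, 256), 6), 29)) = Add(3, Mul(Mul(257, 6), 29)) = Add(3, Mul(1542, 29)) = Add(3, 44718) = 44721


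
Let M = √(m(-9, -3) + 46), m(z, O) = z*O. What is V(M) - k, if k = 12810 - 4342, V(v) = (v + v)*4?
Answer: -8468 + 8*√73 ≈ -8399.7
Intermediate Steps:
m(z, O) = O*z
M = √73 (M = √(-3*(-9) + 46) = √(27 + 46) = √73 ≈ 8.5440)
V(v) = 8*v (V(v) = (2*v)*4 = 8*v)
k = 8468
V(M) - k = 8*√73 - 1*8468 = 8*√73 - 8468 = -8468 + 8*√73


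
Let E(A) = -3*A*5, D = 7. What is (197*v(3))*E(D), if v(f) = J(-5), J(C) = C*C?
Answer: -517125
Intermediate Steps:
E(A) = -15*A
J(C) = C²
v(f) = 25 (v(f) = (-5)² = 25)
(197*v(3))*E(D) = (197*25)*(-15*7) = 4925*(-105) = -517125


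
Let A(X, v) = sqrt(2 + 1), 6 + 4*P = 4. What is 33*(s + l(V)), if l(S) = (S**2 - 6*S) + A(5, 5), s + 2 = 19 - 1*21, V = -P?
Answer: -891/4 + 33*sqrt(3) ≈ -165.59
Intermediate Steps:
P = -1/2 (P = -3/2 + (1/4)*4 = -3/2 + 1 = -1/2 ≈ -0.50000)
V = 1/2 (V = -1*(-1/2) = 1/2 ≈ 0.50000)
A(X, v) = sqrt(3)
s = -4 (s = -2 + (19 - 1*21) = -2 + (19 - 21) = -2 - 2 = -4)
l(S) = sqrt(3) + S**2 - 6*S (l(S) = (S**2 - 6*S) + sqrt(3) = sqrt(3) + S**2 - 6*S)
33*(s + l(V)) = 33*(-4 + (sqrt(3) + (1/2)**2 - 6*1/2)) = 33*(-4 + (sqrt(3) + 1/4 - 3)) = 33*(-4 + (-11/4 + sqrt(3))) = 33*(-27/4 + sqrt(3)) = -891/4 + 33*sqrt(3)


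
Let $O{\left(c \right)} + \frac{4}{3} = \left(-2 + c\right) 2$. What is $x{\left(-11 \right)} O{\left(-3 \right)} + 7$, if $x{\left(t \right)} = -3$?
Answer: $41$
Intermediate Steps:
$O{\left(c \right)} = - \frac{16}{3} + 2 c$ ($O{\left(c \right)} = - \frac{4}{3} + \left(-2 + c\right) 2 = - \frac{4}{3} + \left(-4 + 2 c\right) = - \frac{16}{3} + 2 c$)
$x{\left(-11 \right)} O{\left(-3 \right)} + 7 = - 3 \left(- \frac{16}{3} + 2 \left(-3\right)\right) + 7 = - 3 \left(- \frac{16}{3} - 6\right) + 7 = \left(-3\right) \left(- \frac{34}{3}\right) + 7 = 34 + 7 = 41$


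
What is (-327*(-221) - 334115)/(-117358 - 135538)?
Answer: 32731/31612 ≈ 1.0354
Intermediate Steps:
(-327*(-221) - 334115)/(-117358 - 135538) = (72267 - 334115)/(-252896) = -261848*(-1/252896) = 32731/31612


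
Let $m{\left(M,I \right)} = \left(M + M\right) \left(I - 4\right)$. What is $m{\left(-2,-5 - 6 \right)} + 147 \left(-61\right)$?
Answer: $-8907$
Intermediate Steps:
$m{\left(M,I \right)} = 2 M \left(-4 + I\right)$
$m{\left(-2,-5 - 6 \right)} + 147 \left(-61\right) = 2 \left(-2\right) \left(-4 - 11\right) + 147 \left(-61\right) = 2 \left(-2\right) \left(-4 - 11\right) - 8967 = 2 \left(-2\right) \left(-15\right) - 8967 = 60 - 8967 = -8907$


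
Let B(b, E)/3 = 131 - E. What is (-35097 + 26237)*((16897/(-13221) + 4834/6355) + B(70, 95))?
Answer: -16002278165668/16803891 ≈ -9.5230e+5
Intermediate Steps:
B(b, E) = 393 - 3*E (B(b, E) = 3*(131 - E) = 393 - 3*E)
(-35097 + 26237)*((16897/(-13221) + 4834/6355) + B(70, 95)) = (-35097 + 26237)*((16897/(-13221) + 4834/6355) + (393 - 3*95)) = -8860*((16897*(-1/13221) + 4834*(1/6355)) + (393 - 285)) = -8860*((-16897/13221 + 4834/6355) + 108) = -8860*(-43470121/84019455 + 108) = -8860*9030631019/84019455 = -16002278165668/16803891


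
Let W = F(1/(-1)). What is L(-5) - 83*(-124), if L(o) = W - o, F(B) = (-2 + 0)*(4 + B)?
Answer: 10291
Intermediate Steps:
F(B) = -8 - 2*B (F(B) = -2*(4 + B) = -8 - 2*B)
W = -6 (W = -8 - 2/(-1) = -8 - 2*(-1) = -8 + 2 = -6)
L(o) = -6 - o
L(-5) - 83*(-124) = (-6 - 1*(-5)) - 83*(-124) = (-6 + 5) + 10292 = -1 + 10292 = 10291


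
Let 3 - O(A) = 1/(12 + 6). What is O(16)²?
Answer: 2809/324 ≈ 8.6698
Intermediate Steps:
O(A) = 53/18 (O(A) = 3 - 1/(12 + 6) = 3 - 1/18 = 53/18)
O(16)² = (53/18)² = 2809/324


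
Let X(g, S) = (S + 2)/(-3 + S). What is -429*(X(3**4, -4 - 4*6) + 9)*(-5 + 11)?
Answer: -785070/31 ≈ -25325.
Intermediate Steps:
X(g, S) = (2 + S)/(-3 + S)
-429*(X(3**4, -4 - 4*6) + 9)*(-5 + 11) = -429*((2 + (-4 - 4*6))/(-3 + (-4 - 4*6)) + 9)*(-5 + 11) = -429*((2 + (-4 - 24))/(-3 + (-4 - 24)) + 9)*6 = -429*((2 - 28)/(-3 - 28) + 9)*6 = -429*(-26/(-31) + 9)*6 = -429*(-1/31*(-26) + 9)*6 = -429*(26/31 + 9)*6 = -130845*6/31 = -429*1830/31 = -785070/31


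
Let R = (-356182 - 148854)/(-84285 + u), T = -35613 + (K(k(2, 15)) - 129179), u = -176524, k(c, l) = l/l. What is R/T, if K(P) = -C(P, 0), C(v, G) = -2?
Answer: -252518/21489357555 ≈ -1.1751e-5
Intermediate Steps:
k(c, l) = 1
K(P) = 2 (K(P) = -1*(-2) = 2)
T = -164790 (T = -35613 + (2 - 129179) = -35613 - 129177 = -164790)
R = 505036/260809 (R = (-356182 - 148854)/(-84285 - 176524) = -505036/(-260809) = -505036*(-1/260809) = 505036/260809 ≈ 1.9364)
R/T = (505036/260809)/(-164790) = (505036/260809)*(-1/164790) = -252518/21489357555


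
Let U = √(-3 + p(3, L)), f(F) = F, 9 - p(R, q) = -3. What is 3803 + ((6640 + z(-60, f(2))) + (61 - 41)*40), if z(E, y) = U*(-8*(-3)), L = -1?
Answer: 11315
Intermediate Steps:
p(R, q) = 12 (p(R, q) = 9 - 1*(-3) = 9 + 3 = 12)
U = 3 (U = √(-3 + 12) = √9 = 3)
z(E, y) = 72 (z(E, y) = 3*(-8*(-3)) = 3*24 = 72)
3803 + ((6640 + z(-60, f(2))) + (61 - 41)*40) = 3803 + ((6640 + 72) + (61 - 41)*40) = 3803 + (6712 + 20*40) = 3803 + (6712 + 800) = 3803 + 7512 = 11315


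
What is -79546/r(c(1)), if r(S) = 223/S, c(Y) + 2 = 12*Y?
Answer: -795460/223 ≈ -3567.1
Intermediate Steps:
c(Y) = -2 + 12*Y
-79546/r(c(1)) = -79546/(223/(-2 + 12*1)) = -79546/(223/(-2 + 12)) = -79546/(223/10) = -79546/(223*(⅒)) = -79546/223/10 = -79546*10/223 = -795460/223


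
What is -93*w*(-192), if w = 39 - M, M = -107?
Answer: 2606976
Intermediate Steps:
w = 146 (w = 39 - 1*(-107) = 39 + 107 = 146)
-93*w*(-192) = -93*146*(-192) = -13578*(-192) = 2606976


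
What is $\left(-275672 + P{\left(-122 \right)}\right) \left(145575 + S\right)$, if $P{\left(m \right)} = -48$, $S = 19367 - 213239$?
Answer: $13316448840$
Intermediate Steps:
$S = -193872$ ($S = 19367 - 213239 = -193872$)
$\left(-275672 + P{\left(-122 \right)}\right) \left(145575 + S\right) = \left(-275672 - 48\right) \left(145575 - 193872\right) = \left(-275720\right) \left(-48297\right) = 13316448840$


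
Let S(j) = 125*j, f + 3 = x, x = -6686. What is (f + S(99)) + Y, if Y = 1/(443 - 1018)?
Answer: 3269449/575 ≈ 5686.0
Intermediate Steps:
f = -6689 (f = -3 - 6686 = -6689)
Y = -1/575 (Y = 1/(-575) = -1/575 ≈ -0.0017391)
(f + S(99)) + Y = (-6689 + 125*99) - 1/575 = (-6689 + 12375) - 1/575 = 5686 - 1/575 = 3269449/575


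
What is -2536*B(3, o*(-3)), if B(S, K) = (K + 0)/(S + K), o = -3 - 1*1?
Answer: -10144/5 ≈ -2028.8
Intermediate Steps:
o = -4 (o = -3 - 1 = -4)
B(S, K) = K/(K + S)
-2536*B(3, o*(-3)) = -2536*(-4*(-3))/(-4*(-3) + 3) = -30432/(12 + 3) = -30432/15 = -2536*4/5 = -10144/5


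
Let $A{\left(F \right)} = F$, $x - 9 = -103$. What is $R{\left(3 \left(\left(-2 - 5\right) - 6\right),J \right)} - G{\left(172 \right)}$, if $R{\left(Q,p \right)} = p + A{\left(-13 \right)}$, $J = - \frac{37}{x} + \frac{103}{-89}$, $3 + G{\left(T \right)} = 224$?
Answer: $- \frac{1964033}{8366} \approx -234.76$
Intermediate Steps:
$x = -94$ ($x = 9 - 103 = -94$)
$G{\left(T \right)} = 221$ ($G{\left(T \right)} = -3 + 224 = 221$)
$J = - \frac{6389}{8366}$ ($J = - \frac{37}{-94} + \frac{103}{-89} = \left(-37\right) \left(- \frac{1}{94}\right) + 103 \left(- \frac{1}{89}\right) = \frac{37}{94} - \frac{103}{89} = - \frac{6389}{8366} \approx -0.76369$)
$R{\left(Q,p \right)} = -13 + p$ ($R{\left(Q,p \right)} = p - 13 = -13 + p$)
$R{\left(3 \left(\left(-2 - 5\right) - 6\right),J \right)} - G{\left(172 \right)} = \left(-13 - \frac{6389}{8366}\right) - 221 = - \frac{115147}{8366} - 221 = - \frac{1964033}{8366}$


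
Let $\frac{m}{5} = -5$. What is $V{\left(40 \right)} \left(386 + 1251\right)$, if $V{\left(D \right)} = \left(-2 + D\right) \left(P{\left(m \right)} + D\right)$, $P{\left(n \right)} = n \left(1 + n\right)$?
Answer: $39811840$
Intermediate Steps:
$m = -25$ ($m = 5 \left(-5\right) = -25$)
$V{\left(D \right)} = \left(-2 + D\right) \left(600 + D\right)$ ($V{\left(D \right)} = \left(-2 + D\right) \left(- 25 \left(1 - 25\right) + D\right) = \left(-2 + D\right) \left(\left(-25\right) \left(-24\right) + D\right) = \left(-2 + D\right) \left(600 + D\right)$)
$V{\left(40 \right)} \left(386 + 1251\right) = \left(-1200 + 40^{2} + 598 \cdot 40\right) \left(386 + 1251\right) = \left(-1200 + 1600 + 23920\right) 1637 = 24320 \cdot 1637 = 39811840$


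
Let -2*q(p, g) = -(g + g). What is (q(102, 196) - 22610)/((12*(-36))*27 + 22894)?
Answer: -11207/5615 ≈ -1.9959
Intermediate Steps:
q(p, g) = g (q(p, g) = -(-1)*(g + g)/2 = -(-1)*2*g/2 = -(-1)*g = g)
(q(102, 196) - 22610)/((12*(-36))*27 + 22894) = (196 - 22610)/((12*(-36))*27 + 22894) = -22414/(-432*27 + 22894) = -22414/(-11664 + 22894) = -22414/11230 = -22414*1/11230 = -11207/5615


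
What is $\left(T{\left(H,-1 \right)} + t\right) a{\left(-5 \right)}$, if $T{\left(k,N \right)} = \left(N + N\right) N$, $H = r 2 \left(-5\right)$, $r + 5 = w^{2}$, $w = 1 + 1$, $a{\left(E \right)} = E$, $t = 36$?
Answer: $-190$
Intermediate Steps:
$w = 2$
$r = -1$ ($r = -5 + 2^{2} = -5 + 4 = -1$)
$H = 10$ ($H = \left(-1\right) 2 \left(-5\right) = \left(-2\right) \left(-5\right) = 10$)
$T{\left(k,N \right)} = 2 N^{2}$ ($T{\left(k,N \right)} = 2 N N = 2 N^{2}$)
$\left(T{\left(H,-1 \right)} + t\right) a{\left(-5 \right)} = \left(2 \left(-1\right)^{2} + 36\right) \left(-5\right) = \left(2 \cdot 1 + 36\right) \left(-5\right) = \left(2 + 36\right) \left(-5\right) = 38 \left(-5\right) = -190$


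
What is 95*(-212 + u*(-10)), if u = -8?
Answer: -12540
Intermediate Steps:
95*(-212 + u*(-10)) = 95*(-212 - 8*(-10)) = 95*(-212 + 80) = 95*(-132) = -12540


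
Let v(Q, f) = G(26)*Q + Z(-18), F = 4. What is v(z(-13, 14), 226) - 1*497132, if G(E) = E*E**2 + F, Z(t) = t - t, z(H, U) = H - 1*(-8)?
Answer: -585032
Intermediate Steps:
z(H, U) = 8 + H (z(H, U) = H + 8 = 8 + H)
Z(t) = 0
G(E) = 4 + E**3 (G(E) = E*E**2 + 4 = E**3 + 4 = 4 + E**3)
v(Q, f) = 17580*Q (v(Q, f) = (4 + 26**3)*Q + 0 = (4 + 17576)*Q + 0 = 17580*Q + 0 = 17580*Q)
v(z(-13, 14), 226) - 1*497132 = 17580*(8 - 13) - 1*497132 = 17580*(-5) - 497132 = -87900 - 497132 = -585032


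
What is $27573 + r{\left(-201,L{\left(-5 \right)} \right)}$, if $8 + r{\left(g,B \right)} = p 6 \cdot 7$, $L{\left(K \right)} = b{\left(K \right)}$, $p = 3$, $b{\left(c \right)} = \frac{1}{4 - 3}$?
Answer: $27691$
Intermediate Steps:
$b{\left(c \right)} = 1$ ($b{\left(c \right)} = 1^{-1} = 1$)
$L{\left(K \right)} = 1$
$r{\left(g,B \right)} = 118$ ($r{\left(g,B \right)} = -8 + 3 \cdot 6 \cdot 7 = -8 + 18 \cdot 7 = -8 + 126 = 118$)
$27573 + r{\left(-201,L{\left(-5 \right)} \right)} = 27573 + 118 = 27691$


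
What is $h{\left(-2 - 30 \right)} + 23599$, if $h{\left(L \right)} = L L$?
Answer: $24623$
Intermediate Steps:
$h{\left(L \right)} = L^{2}$
$h{\left(-2 - 30 \right)} + 23599 = \left(-2 - 30\right)^{2} + 23599 = \left(-32\right)^{2} + 23599 = 1024 + 23599 = 24623$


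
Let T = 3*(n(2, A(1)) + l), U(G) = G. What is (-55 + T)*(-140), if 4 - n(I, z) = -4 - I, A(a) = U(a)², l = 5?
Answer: 1400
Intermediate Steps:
A(a) = a²
n(I, z) = 8 + I (n(I, z) = 4 - (-4 - I) = 4 + (4 + I) = 8 + I)
T = 45 (T = 3*((8 + 2) + 5) = 3*(10 + 5) = 3*15 = 45)
(-55 + T)*(-140) = (-55 + 45)*(-140) = -10*(-140) = 1400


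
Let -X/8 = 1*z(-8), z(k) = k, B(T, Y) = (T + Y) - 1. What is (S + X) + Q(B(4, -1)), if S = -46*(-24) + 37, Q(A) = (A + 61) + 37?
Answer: 1305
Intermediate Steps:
B(T, Y) = -1 + T + Y
Q(A) = 98 + A (Q(A) = (61 + A) + 37 = 98 + A)
X = 64 (X = -8*(-8) = 64)
S = 1141 (S = 1104 + 37 = 1141)
(S + X) + Q(B(4, -1)) = (1141 + 64) + (98 + (-1 + 4 - 1)) = 1205 + (98 + 2) = 1205 + 100 = 1305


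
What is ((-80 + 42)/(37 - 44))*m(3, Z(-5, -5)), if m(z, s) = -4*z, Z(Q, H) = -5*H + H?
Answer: -456/7 ≈ -65.143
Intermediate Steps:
Z(Q, H) = -4*H
((-80 + 42)/(37 - 44))*m(3, Z(-5, -5)) = ((-80 + 42)/(37 - 44))*(-4*3) = -38/(-7)*(-12) = -38*(-⅐)*(-12) = (38/7)*(-12) = -456/7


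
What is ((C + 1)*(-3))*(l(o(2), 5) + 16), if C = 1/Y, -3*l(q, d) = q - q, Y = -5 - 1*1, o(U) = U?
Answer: -40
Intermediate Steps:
Y = -6 (Y = -5 - 1 = -6)
l(q, d) = 0 (l(q, d) = -(q - q)/3 = -⅓*0 = 0)
C = -⅙ (C = 1/(-6) = -⅙ ≈ -0.16667)
((C + 1)*(-3))*(l(o(2), 5) + 16) = ((-⅙ + 1)*(-3))*(0 + 16) = ((⅚)*(-3))*16 = -5/2*16 = -40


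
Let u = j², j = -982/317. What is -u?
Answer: -964324/100489 ≈ -9.5963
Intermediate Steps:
j = -982/317 (j = -982*1/317 = -982/317 ≈ -3.0978)
u = 964324/100489 (u = (-982/317)² = 964324/100489 ≈ 9.5963)
-u = -1*964324/100489 = -964324/100489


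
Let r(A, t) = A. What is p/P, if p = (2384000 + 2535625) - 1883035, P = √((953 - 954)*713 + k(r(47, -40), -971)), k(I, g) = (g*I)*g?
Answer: 1518295*√29134/568113 ≈ 456.16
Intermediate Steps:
k(I, g) = I*g² (k(I, g) = (I*g)*g = I*g²)
P = 39*√29134 (P = √((953 - 954)*713 + 47*(-971)²) = √(-1*713 + 47*942841) = √(-713 + 44313527) = √44312814 = 39*√29134 ≈ 6656.8)
p = 3036590 (p = 4919625 - 1883035 = 3036590)
p/P = 3036590/((39*√29134)) = 3036590*(√29134/1136226) = 1518295*√29134/568113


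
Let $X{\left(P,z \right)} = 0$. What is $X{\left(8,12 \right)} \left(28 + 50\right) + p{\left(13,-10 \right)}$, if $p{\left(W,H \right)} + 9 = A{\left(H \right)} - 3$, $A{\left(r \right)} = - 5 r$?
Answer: $38$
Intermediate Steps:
$p{\left(W,H \right)} = -12 - 5 H$ ($p{\left(W,H \right)} = -9 - \left(3 + 5 H\right) = -12 - 5 H$)
$X{\left(8,12 \right)} \left(28 + 50\right) + p{\left(13,-10 \right)} = 0 \left(28 + 50\right) - -38 = 0 \cdot 78 + \left(-12 + 50\right) = 0 + 38 = 38$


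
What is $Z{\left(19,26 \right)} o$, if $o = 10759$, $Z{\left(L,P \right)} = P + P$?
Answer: $559468$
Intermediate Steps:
$Z{\left(L,P \right)} = 2 P$
$Z{\left(19,26 \right)} o = 2 \cdot 26 \cdot 10759 = 52 \cdot 10759 = 559468$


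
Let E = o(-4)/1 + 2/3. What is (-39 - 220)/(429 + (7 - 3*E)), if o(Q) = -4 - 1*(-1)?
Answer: -259/443 ≈ -0.58465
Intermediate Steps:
o(Q) = -3 (o(Q) = -4 + 1 = -3)
E = -7/3 (E = -3/1 + 2/3 = -3*1 + 2*(1/3) = -3 + 2/3 = -7/3 ≈ -2.3333)
(-39 - 220)/(429 + (7 - 3*E)) = (-39 - 220)/(429 + (7 - 3*(-7/3))) = -259/(429 + (7 + 7)) = -259/(429 + 14) = -259/443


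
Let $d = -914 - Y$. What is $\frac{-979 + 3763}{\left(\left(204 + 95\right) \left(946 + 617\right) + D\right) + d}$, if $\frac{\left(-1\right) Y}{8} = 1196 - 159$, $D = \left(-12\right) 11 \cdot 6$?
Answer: $\frac{2784}{473927} \approx 0.0058743$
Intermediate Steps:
$D = -792$ ($D = \left(-132\right) 6 = -792$)
$Y = -8296$ ($Y = - 8 \left(1196 - 159\right) = \left(-8\right) 1037 = -8296$)
$d = 7382$ ($d = -914 - -8296 = -914 + 8296 = 7382$)
$\frac{-979 + 3763}{\left(\left(204 + 95\right) \left(946 + 617\right) + D\right) + d} = \frac{-979 + 3763}{\left(\left(204 + 95\right) \left(946 + 617\right) - 792\right) + 7382} = \frac{2784}{\left(299 \cdot 1563 - 792\right) + 7382} = \frac{2784}{\left(467337 - 792\right) + 7382} = \frac{2784}{466545 + 7382} = \frac{2784}{473927}$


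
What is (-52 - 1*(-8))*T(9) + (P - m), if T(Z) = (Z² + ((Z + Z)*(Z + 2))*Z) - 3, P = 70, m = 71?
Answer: -81841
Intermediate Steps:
T(Z) = -3 + Z² + 2*Z²*(2 + Z) (T(Z) = (Z² + ((2*Z)*(2 + Z))*Z) - 3 = (Z² + (2*Z*(2 + Z))*Z) - 3 = (Z² + 2*Z²*(2 + Z)) - 3 = -3 + Z² + 2*Z²*(2 + Z))
(-52 - 1*(-8))*T(9) + (P - m) = (-52 - 1*(-8))*(-3 + 2*9³ + 5*9²) + (70 - 1*71) = (-52 + 8)*(-3 + 2*729 + 5*81) + (70 - 71) = -44*(-3 + 1458 + 405) - 1 = -44*1860 - 1 = -81840 - 1 = -81841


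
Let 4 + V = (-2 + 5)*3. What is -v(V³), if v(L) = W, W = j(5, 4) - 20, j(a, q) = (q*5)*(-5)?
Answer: 120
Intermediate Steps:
V = 5 (V = -4 + (-2 + 5)*3 = -4 + 3*3 = -4 + 9 = 5)
j(a, q) = -25*q (j(a, q) = (5*q)*(-5) = -25*q)
W = -120 (W = -25*4 - 20 = -100 - 20 = -120)
v(L) = -120
-v(V³) = -1*(-120) = 120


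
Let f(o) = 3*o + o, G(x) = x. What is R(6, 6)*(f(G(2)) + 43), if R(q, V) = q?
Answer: 306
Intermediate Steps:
f(o) = 4*o
R(6, 6)*(f(G(2)) + 43) = 6*(4*2 + 43) = 6*(8 + 43) = 6*51 = 306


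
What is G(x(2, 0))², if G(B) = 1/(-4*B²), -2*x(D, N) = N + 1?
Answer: 1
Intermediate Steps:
x(D, N) = -½ - N/2 (x(D, N) = -(N + 1)/2 = -(1 + N)/2 = -½ - N/2)
G(B) = -1/(4*B²)
G(x(2, 0))² = (-1/(4*(-½ - ½*0)²))² = (-1/(4*(-½ + 0)²))² = (-1/(4*(-½)²))² = (-¼*4)² = (-1)² = 1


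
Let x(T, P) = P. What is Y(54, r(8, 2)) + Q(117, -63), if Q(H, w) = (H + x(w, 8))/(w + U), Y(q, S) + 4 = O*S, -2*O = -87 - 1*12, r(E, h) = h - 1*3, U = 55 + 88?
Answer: -831/16 ≈ -51.938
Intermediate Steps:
U = 143
r(E, h) = -3 + h (r(E, h) = h - 3 = -3 + h)
O = 99/2 (O = -(-87 - 1*12)/2 = -(-87 - 12)/2 = -1/2*(-99) = 99/2 ≈ 49.500)
Y(q, S) = -4 + 99*S/2
Q(H, w) = (8 + H)/(143 + w) (Q(H, w) = (H + 8)/(w + 143) = (8 + H)/(143 + w))
Y(54, r(8, 2)) + Q(117, -63) = (-4 + 99*(-3 + 2)/2) + (8 + 117)/(143 - 63) = (-4 + (99/2)*(-1)) + 125/80 = (-4 - 99/2) + (1/80)*125 = -107/2 + 25/16 = -831/16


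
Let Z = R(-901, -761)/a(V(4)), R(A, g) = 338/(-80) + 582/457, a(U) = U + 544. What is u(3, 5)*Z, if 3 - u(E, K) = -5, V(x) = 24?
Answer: -53953/1297880 ≈ -0.041570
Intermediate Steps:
a(U) = 544 + U
u(E, K) = 8 (u(E, K) = 3 - 1*(-5) = 3 + 5 = 8)
R(A, g) = -53953/18280 (R(A, g) = 338*(-1/80) + 582*(1/457) = -169/40 + 582/457 = -53953/18280)
Z = -53953/10383040 (Z = -53953/(18280*(544 + 24)) = -53953/18280/568 = -53953/18280*1/568 = -53953/10383040 ≈ -0.0051963)
u(3, 5)*Z = 8*(-53953/10383040) = -53953/1297880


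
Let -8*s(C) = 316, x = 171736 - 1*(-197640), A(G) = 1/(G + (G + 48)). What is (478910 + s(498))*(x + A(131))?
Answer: 109667628238701/620 ≈ 1.7688e+11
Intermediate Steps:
A(G) = 1/(48 + 2*G) (A(G) = 1/(G + (48 + G)) = 1/(48 + 2*G))
x = 369376 (x = 171736 + 197640 = 369376)
s(C) = -79/2 (s(C) = -⅛*316 = -79/2)
(478910 + s(498))*(x + A(131)) = (478910 - 79/2)*(369376 + 1/(2*(24 + 131))) = 957741*(369376 + (½)/155)/2 = 957741*(369376 + (½)*(1/155))/2 = 957741*(369376 + 1/310)/2 = (957741/2)*(114506561/310) = 109667628238701/620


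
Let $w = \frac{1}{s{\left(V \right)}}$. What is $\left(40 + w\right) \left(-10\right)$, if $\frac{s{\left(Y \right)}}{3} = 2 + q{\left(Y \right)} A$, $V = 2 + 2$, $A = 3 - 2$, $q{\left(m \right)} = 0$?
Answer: $- \frac{1205}{3} \approx -401.67$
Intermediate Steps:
$A = 1$ ($A = 3 - 2 = 1$)
$V = 4$
$s{\left(Y \right)} = 6$ ($s{\left(Y \right)} = 3 \left(2 + 0 \cdot 1\right) = 3 \left(2 + 0\right) = 3 \cdot 2 = 6$)
$w = \frac{1}{6} \approx 0.16667$
$\left(40 + w\right) \left(-10\right) = \left(40 + \frac{1}{6}\right) \left(-10\right) = \frac{241}{6} \left(-10\right) = - \frac{1205}{3}$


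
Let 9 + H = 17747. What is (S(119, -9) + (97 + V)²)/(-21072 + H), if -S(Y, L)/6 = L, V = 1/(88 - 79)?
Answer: -384125/135027 ≈ -2.8448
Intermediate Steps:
H = 17738 (H = -9 + 17747 = 17738)
V = ⅑ (V = 1/9 = ⅑ ≈ 0.11111)
S(Y, L) = -6*L
(S(119, -9) + (97 + V)²)/(-21072 + H) = (-6*(-9) + (97 + ⅑)²)/(-21072 + 17738) = (54 + (874/9)²)/(-3334) = (54 + 763876/81)*(-1/3334) = (768250/81)*(-1/3334) = -384125/135027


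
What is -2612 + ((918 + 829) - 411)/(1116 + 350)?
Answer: -1913928/733 ≈ -2611.1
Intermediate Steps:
-2612 + ((918 + 829) - 411)/(1116 + 350) = -2612 + (1747 - 411)/1466 = -2612 + 1336*(1/1466) = -2612 + 668/733 = -1913928/733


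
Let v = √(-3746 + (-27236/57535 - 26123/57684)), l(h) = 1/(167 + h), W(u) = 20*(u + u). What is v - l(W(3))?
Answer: -1/287 + I*√10317871727364715333215/1659424470 ≈ -0.0034843 + 61.212*I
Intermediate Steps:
W(u) = 40*u (W(u) = 20*(2*u) = 40*u)
v = I*√10317871727364715333215/1659424470 (v = √(-3746 + (-27236*1/57535 - 26123*1/57684)) = √(-3746 + (-27236/57535 - 26123/57684)) = √(-3746 - 3074068229/3318848940) = √(-12435482197469/3318848940) = I*√10317871727364715333215/1659424470 ≈ 61.212*I)
v - l(W(3)) = I*√10317871727364715333215/1659424470 - 1/(167 + 40*3) = I*√10317871727364715333215/1659424470 - 1/(167 + 120) = I*√10317871727364715333215/1659424470 - 1/287 = -1/287 + I*√10317871727364715333215/1659424470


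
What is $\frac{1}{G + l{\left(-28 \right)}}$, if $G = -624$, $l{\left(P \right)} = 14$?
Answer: $- \frac{1}{610} \approx -0.0016393$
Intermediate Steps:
$\frac{1}{G + l{\left(-28 \right)}} = \frac{1}{-624 + 14} = \frac{1}{-610} = - \frac{1}{610}$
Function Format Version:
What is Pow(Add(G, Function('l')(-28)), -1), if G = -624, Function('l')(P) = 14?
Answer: Rational(-1, 610) ≈ -0.0016393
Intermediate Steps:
Pow(Add(G, Function('l')(-28)), -1) = Pow(Add(-624, 14), -1) = Pow(-610, -1) = Rational(-1, 610)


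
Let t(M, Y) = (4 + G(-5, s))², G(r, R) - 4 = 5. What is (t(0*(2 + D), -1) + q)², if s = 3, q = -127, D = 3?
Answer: 1764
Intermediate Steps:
G(r, R) = 9 (G(r, R) = 4 + 5 = 9)
t(M, Y) = 169 (t(M, Y) = (4 + 9)² = 13² = 169)
(t(0*(2 + D), -1) + q)² = (169 - 127)² = 42² = 1764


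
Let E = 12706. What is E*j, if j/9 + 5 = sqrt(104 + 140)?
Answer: -571770 + 228708*sqrt(61) ≈ 1.2145e+6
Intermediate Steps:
j = -45 + 18*sqrt(61) (j = -45 + 9*sqrt(104 + 140) = -45 + 9*sqrt(244) = -45 + 9*(2*sqrt(61)) = -45 + 18*sqrt(61) ≈ 95.584)
E*j = 12706*(-45 + 18*sqrt(61)) = -571770 + 228708*sqrt(61)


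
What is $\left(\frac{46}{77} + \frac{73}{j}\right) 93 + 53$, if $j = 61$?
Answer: $\frac{1032652}{4697} \approx 219.85$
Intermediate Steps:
$\left(\frac{46}{77} + \frac{73}{j}\right) 93 + 53 = \left(\frac{46}{77} + \frac{73}{61}\right) 93 + 53 = \frac{8427}{4697} \cdot 93 + 53 = \frac{783711}{4697} + 53 = \frac{1032652}{4697}$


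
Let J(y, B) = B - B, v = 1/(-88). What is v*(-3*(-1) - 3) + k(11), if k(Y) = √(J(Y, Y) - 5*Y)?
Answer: I*√55 ≈ 7.4162*I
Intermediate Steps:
v = -1/88 ≈ -0.011364
J(y, B) = 0
k(Y) = √5*√(-Y) (k(Y) = √(0 - 5*Y) = √(-5*Y) = √5*√(-Y))
v*(-3*(-1) - 3) + k(11) = -(-3*(-1) - 3)/88 + √5*√(-1*11) = -(3 - 3)/88 + √5*√(-11) = -1/88*0 + √5*(I*√11) = 0 + I*√55 = I*√55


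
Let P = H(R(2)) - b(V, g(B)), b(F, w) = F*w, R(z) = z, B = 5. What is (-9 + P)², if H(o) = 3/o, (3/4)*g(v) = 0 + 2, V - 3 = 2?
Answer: 15625/36 ≈ 434.03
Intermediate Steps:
V = 5 (V = 3 + 2 = 5)
g(v) = 8/3 (g(v) = 4*(0 + 2)/3 = (4/3)*2 = 8/3)
P = -71/6 (P = 3/2 - 5*8/3 = 3*(½) - 1*40/3 = 3/2 - 40/3 = -71/6 ≈ -11.833)
(-9 + P)² = (-9 - 71/6)² = (-125/6)² = 15625/36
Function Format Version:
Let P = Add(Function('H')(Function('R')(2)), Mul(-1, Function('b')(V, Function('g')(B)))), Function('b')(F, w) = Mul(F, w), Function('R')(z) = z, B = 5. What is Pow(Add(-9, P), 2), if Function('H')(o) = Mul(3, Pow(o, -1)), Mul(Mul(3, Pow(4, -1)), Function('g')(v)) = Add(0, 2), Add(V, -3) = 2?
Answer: Rational(15625, 36) ≈ 434.03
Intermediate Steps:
V = 5 (V = Add(3, 2) = 5)
Function('g')(v) = Rational(8, 3) (Function('g')(v) = Mul(Rational(4, 3), Add(0, 2)) = Mul(Rational(4, 3), 2) = Rational(8, 3))
P = Rational(-71, 6) (P = Add(Mul(3, Pow(2, -1)), Mul(-1, Mul(5, Rational(8, 3)))) = Add(Mul(3, Rational(1, 2)), Mul(-1, Rational(40, 3))) = Add(Rational(3, 2), Rational(-40, 3)) = Rational(-71, 6) ≈ -11.833)
Pow(Add(-9, P), 2) = Pow(Add(-9, Rational(-71, 6)), 2) = Pow(Rational(-125, 6), 2) = Rational(15625, 36)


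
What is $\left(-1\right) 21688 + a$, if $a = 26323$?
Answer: $4635$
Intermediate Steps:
$\left(-1\right) 21688 + a = \left(-1\right) 21688 + 26323 = -21688 + 26323 = 4635$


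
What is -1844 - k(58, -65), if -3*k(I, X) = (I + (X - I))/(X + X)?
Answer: -11063/6 ≈ -1843.8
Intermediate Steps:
k(I, X) = -⅙ (k(I, X) = -(I + (X - I))/(3*(X + X)) = -X/(3*(2*X)) = -X*1/(2*X)/3 = -⅓*½ = -⅙)
-1844 - k(58, -65) = -1844 - 1*(-⅙) = -1844 + ⅙ = -11063/6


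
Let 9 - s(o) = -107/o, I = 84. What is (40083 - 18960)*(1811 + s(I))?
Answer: 1077181467/28 ≈ 3.8471e+7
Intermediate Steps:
s(o) = 9 + 107/o (s(o) = 9 - (-107)/o = 9 + 107/o)
(40083 - 18960)*(1811 + s(I)) = (40083 - 18960)*(1811 + (9 + 107/84)) = 21123*(1811 + (9 + 107*(1/84))) = 21123*(1811 + (9 + 107/84)) = 21123*(1811 + 863/84) = 21123*(152987/84) = 1077181467/28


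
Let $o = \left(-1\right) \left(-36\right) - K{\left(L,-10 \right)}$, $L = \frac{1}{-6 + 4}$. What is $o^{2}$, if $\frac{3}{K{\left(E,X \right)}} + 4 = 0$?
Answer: $\frac{21609}{16} \approx 1350.6$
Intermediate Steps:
$L = - \frac{1}{2}$ ($L = \frac{1}{-2} = - \frac{1}{2} \approx -0.5$)
$K{\left(E,X \right)} = - \frac{3}{4}$ ($K{\left(E,X \right)} = \frac{3}{-4 + 0} = \frac{3}{-4} = 3 \left(- \frac{1}{4}\right) = - \frac{3}{4}$)
$o = \frac{147}{4}$ ($o = \left(-1\right) \left(-36\right) - - \frac{3}{4} = 36 + \frac{3}{4} = \frac{147}{4} \approx 36.75$)
$o^{2} = \left(\frac{147}{4}\right)^{2} = \frac{21609}{16}$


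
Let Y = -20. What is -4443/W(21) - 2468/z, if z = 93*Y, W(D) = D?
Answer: -684346/3255 ≈ -210.24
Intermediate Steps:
z = -1860 (z = 93*(-20) = -1860)
-4443/W(21) - 2468/z = -4443/21 - 2468/(-1860) = -4443*1/21 - 2468*(-1/1860) = -1481/7 + 617/465 = -684346/3255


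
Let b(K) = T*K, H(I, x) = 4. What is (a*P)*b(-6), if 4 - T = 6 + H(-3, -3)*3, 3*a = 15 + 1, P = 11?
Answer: 4928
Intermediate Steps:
a = 16/3 (a = (15 + 1)/3 = (⅓)*16 = 16/3 ≈ 5.3333)
T = -14 (T = 4 - (6 + 4*3) = 4 - (6 + 12) = 4 - 1*18 = 4 - 18 = -14)
b(K) = -14*K
(a*P)*b(-6) = ((16/3)*11)*(-14*(-6)) = (176/3)*84 = 4928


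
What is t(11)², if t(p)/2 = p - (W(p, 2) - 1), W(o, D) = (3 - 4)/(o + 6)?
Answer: 168100/289 ≈ 581.66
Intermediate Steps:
W(o, D) = -1/(6 + o)
t(p) = 2 + 2*p + 2/(6 + p) (t(p) = 2*(p - (-1/(6 + p) - 1)) = 2*(p - (-1 - 1/(6 + p))) = 2*(p + (1 + 1/(6 + p))) = 2*(1 + p + 1/(6 + p)) = 2 + 2*p + 2/(6 + p))
t(11)² = (2*(1 + (1 + 11)*(6 + 11))/(6 + 11))² = (2*(1 + 12*17)/17)² = (2*(1/17)*(1 + 204))² = (2*(1/17)*205)² = (410/17)² = 168100/289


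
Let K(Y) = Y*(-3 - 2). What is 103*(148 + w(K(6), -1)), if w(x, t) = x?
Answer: 12154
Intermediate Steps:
K(Y) = -5*Y (K(Y) = Y*(-5) = -5*Y)
103*(148 + w(K(6), -1)) = 103*(148 - 5*6) = 103*(148 - 30) = 103*118 = 12154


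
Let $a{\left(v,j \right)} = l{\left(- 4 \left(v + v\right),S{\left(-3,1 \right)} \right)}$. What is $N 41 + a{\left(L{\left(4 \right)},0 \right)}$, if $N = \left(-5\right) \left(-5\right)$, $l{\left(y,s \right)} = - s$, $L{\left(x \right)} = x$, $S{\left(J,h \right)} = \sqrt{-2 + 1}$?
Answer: $1025 - i \approx 1025.0 - 1.0 i$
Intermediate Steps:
$S{\left(J,h \right)} = i$ ($S{\left(J,h \right)} = \sqrt{-1} = i$)
$a{\left(v,j \right)} = - i$
$N = 25$
$N 41 + a{\left(L{\left(4 \right)},0 \right)} = 25 \cdot 41 - i = 1025 - i$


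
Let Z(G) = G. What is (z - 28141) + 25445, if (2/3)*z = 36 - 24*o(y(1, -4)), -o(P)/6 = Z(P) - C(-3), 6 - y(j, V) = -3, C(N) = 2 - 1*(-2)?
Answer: -1562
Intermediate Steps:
C(N) = 4 (C(N) = 2 + 2 = 4)
y(j, V) = 9 (y(j, V) = 6 - 1*(-3) = 6 + 3 = 9)
o(P) = 24 - 6*P (o(P) = -6*(P - 1*4) = -6*(P - 4) = -6*(-4 + P) = 24 - 6*P)
z = 1134 (z = 3*(36 - 24*(24 - 6*9))/2 = 3*(36 - 24*(24 - 54))/2 = 3*(36 - 24*(-30))/2 = 3*(36 + 720)/2 = (3/2)*756 = 1134)
(z - 28141) + 25445 = (1134 - 28141) + 25445 = -27007 + 25445 = -1562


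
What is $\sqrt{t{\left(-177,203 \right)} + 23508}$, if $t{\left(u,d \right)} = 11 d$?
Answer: $\sqrt{25741} \approx 160.44$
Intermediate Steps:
$\sqrt{t{\left(-177,203 \right)} + 23508} = \sqrt{11 \cdot 203 + 23508} = \sqrt{2233 + 23508} = \sqrt{25741}$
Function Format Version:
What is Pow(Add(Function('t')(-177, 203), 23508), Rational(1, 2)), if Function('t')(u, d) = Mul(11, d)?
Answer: Pow(25741, Rational(1, 2)) ≈ 160.44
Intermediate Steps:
Pow(Add(Function('t')(-177, 203), 23508), Rational(1, 2)) = Pow(Add(Mul(11, 203), 23508), Rational(1, 2)) = Pow(Add(2233, 23508), Rational(1, 2)) = Pow(25741, Rational(1, 2))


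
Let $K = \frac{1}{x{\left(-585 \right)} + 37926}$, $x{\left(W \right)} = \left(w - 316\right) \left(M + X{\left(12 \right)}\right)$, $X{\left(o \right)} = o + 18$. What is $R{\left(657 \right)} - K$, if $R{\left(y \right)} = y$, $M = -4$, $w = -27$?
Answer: $\frac{19058255}{29008} \approx 657.0$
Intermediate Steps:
$X{\left(o \right)} = 18 + o$
$x{\left(W \right)} = -8918$ ($x{\left(W \right)} = \left(-27 - 316\right) \left(-4 + \left(18 + 12\right)\right) = - 343 \left(-4 + 30\right) = \left(-343\right) 26 = -8918$)
$K = \frac{1}{29008}$ ($K = \frac{1}{-8918 + 37926} = \frac{1}{29008} \approx 3.4473 \cdot 10^{-5}$)
$R{\left(657 \right)} - K = 657 - \frac{1}{29008} = \frac{19058255}{29008}$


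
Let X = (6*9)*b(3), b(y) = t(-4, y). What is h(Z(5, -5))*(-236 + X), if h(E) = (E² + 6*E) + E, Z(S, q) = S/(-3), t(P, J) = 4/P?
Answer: 23200/9 ≈ 2577.8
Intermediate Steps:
b(y) = -1 (b(y) = 4/(-4) = 4*(-¼) = -1)
Z(S, q) = -S/3 (Z(S, q) = S*(-⅓) = -S/3)
X = -54 (X = (6*9)*(-1) = 54*(-1) = -54)
h(E) = E² + 7*E
h(Z(5, -5))*(-236 + X) = ((-⅓*5)*(7 - ⅓*5))*(-236 - 54) = -5*(7 - 5/3)/3*(-290) = -5/3*16/3*(-290) = -80/9*(-290) = 23200/9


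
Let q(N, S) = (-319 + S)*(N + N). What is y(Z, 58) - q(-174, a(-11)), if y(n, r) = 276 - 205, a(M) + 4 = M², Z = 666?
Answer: -70225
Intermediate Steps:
a(M) = -4 + M²
q(N, S) = 2*N*(-319 + S) (q(N, S) = (-319 + S)*(2*N) = 2*N*(-319 + S))
y(n, r) = 71
y(Z, 58) - q(-174, a(-11)) = 71 - 2*(-174)*(-319 + (-4 + (-11)²)) = 71 - 2*(-174)*(-319 + (-4 + 121)) = 71 - 2*(-174)*(-319 + 117) = 71 - 2*(-174)*(-202) = 71 - 1*70296 = 71 - 70296 = -70225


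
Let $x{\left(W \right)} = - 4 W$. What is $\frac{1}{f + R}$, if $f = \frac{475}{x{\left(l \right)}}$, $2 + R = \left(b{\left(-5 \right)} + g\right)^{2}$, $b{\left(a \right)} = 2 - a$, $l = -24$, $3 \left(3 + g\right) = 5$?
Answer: $\frac{288}{10097} \approx 0.028523$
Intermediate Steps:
$g = - \frac{4}{3}$ ($g = -3 + \frac{1}{3} \cdot 5 = -3 + \frac{5}{3} = - \frac{4}{3} \approx -1.3333$)
$R = \frac{271}{9}$ ($R = -2 + \left(\left(2 - -5\right) - \frac{4}{3}\right)^{2} = -2 + \left(\left(2 + 5\right) - \frac{4}{3}\right)^{2} = -2 + \left(7 - \frac{4}{3}\right)^{2} = -2 + \left(\frac{17}{3}\right)^{2} = -2 + \frac{289}{9} = \frac{271}{9} \approx 30.111$)
$f = \frac{475}{96}$ ($f = \frac{475}{\left(-4\right) \left(-24\right)} = \frac{475}{96} \approx 4.9479$)
$\frac{1}{f + R} = \frac{1}{\frac{475}{96} + \frac{271}{9}} = \frac{1}{\frac{10097}{288}} = \frac{288}{10097}$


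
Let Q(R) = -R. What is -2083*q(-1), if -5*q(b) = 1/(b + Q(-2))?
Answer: 2083/5 ≈ 416.60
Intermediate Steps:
q(b) = -1/(5*(2 + b)) (q(b) = -1/(5*(b - 1*(-2))) = -1/(5*(b + 2)) = -1/(5*(2 + b)))
-2083*q(-1) = -(-2083)/(10 + 5*(-1)) = -(-2083)/(10 - 5) = -(-2083)/5 = -2083*(-⅕) = 2083/5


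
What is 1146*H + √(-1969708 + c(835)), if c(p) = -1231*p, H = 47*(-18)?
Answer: -969516 + I*√2997593 ≈ -9.6952e+5 + 1731.4*I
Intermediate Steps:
H = -846
1146*H + √(-1969708 + c(835)) = 1146*(-846) + √(-1969708 - 1231*835) = -969516 + √(-1969708 - 1027885) = -969516 + √(-2997593) = -969516 + I*√2997593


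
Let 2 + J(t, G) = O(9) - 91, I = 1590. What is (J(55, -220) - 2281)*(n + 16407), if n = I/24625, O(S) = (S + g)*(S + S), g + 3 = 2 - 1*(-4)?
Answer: -174376743294/4925 ≈ -3.5406e+7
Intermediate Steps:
g = 3 (g = -3 + (2 - 1*(-4)) = -3 + (2 + 4) = -3 + 6 = 3)
O(S) = 2*S*(3 + S) (O(S) = (S + 3)*(S + S) = (3 + S)*(2*S) = 2*S*(3 + S))
J(t, G) = 123 (J(t, G) = -2 + (2*9*(3 + 9) - 91) = -2 + (2*9*12 - 91) = -2 + (216 - 91) = -2 + 125 = 123)
n = 318/4925 (n = 1590/24625 = 1590*(1/24625) = 318/4925 ≈ 0.064569)
(J(55, -220) - 2281)*(n + 16407) = (123 - 2281)*(318/4925 + 16407) = -2158*80804793/4925 = -174376743294/4925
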